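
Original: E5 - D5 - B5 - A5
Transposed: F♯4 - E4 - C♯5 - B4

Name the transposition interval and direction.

From E5 to F#4 is 7 letter names — a seventh of some quality.
F#4 to E5 is 10 semitones, which makes it a minor seventh; the second version is lower, so the direction is down.
Checking another pair — A5 → B4 — gives the same interval.

down a minor seventh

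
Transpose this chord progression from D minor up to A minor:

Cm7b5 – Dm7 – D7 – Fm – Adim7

D minor up to A minor is a perfect fifth; each chord root moves by that interval while the quality stays the same.
Cm7b5: root C up a perfect fifth → G, giving Gm7b5.
Dm7: root D up a perfect fifth → A, giving Am7.
D7: root D up a perfect fifth → A, giving A7.
Fm: root F up a perfect fifth → C, giving Cm.
Adim7: root A up a perfect fifth → E, giving Edim7.

Gm7b5 Am7 A7 Cm Edim7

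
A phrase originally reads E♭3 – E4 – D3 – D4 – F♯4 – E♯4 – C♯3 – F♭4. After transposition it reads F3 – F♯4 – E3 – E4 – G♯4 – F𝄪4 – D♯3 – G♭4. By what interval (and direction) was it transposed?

Take the first pair: Eb3 → F3. E to F spans 2 letter names, so the interval is some kind of second.
Eb3 to F3 is 2 semitones, which makes it a major second; the second version is higher, so the direction is up.
Checking another pair — Fb4 → Gb4 — gives the same interval.

up a major second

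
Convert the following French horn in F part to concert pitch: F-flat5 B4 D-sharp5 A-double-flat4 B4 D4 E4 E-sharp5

Bbb4 E4 G#4 Dbb4 E4 G3 A3 A#4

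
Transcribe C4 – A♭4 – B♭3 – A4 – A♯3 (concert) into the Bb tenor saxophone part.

Written C4 sounds as Bb2 on the Bb tenor saxophone, so concert pitches are written a major ninth up.
C4 -> D5
Ab4 -> Bb5
Bb3 -> C5
A4 -> B5
A#3 -> B#4

D5 Bb5 C5 B5 B#4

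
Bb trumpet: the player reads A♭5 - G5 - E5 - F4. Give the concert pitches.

Gb5 F5 D5 Eb4

Written C4 on the Bb trumpet sounds as Bb3, a major second lower; apply that shift to every note.
Ab5 -> Gb5
G5 -> F5
E5 -> D5
F4 -> Eb4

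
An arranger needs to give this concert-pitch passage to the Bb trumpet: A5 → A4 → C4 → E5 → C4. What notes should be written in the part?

B5 B4 D4 F#5 D4

The Bb trumpet sounds a major second below written, so the written part must be a major second above concert — transpose each note up.
A5 to B5
A4 to B4
C4 to D4
E5 to F#5
C4 to D4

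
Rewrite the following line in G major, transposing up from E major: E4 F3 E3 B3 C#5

G4 Ab3 G3 D4 E5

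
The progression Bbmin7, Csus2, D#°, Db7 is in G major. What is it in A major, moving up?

Cmin7 Dsus2 E#° Eb7

G major up to A major is a major second; each chord root moves by that interval while the quality stays the same.
Bbmin7: root Bb up a major second → C, giving Cmin7.
Csus2: root C up a major second → D, giving Dsus2.
D#°: root D# up a major second → E#, giving E#°.
Db7: root Db up a major second → Eb, giving Eb7.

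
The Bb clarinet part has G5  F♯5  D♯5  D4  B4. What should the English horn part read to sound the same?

First find concert pitch: the Bb clarinet sounds a major second below written, so G5 F♯5 D♯5 D4 B4 sounds F5 E5 C#5 C4 A4.
Then write for English horn: it sounds a perfect fifth below written, so the part must be a perfect fifth above concert.
F5 → C6
E5 → B5
C#5 → G#5
C4 → G4
A4 → E5

C6 B5 G#5 G4 E5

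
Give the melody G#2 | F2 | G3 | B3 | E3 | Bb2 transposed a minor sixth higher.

E3 Db3 Eb4 G4 C4 Gb3

G#2 gives E3
F2 gives Db3
G3 gives Eb4
B3 gives G4
E3 gives C4
Bb2 gives Gb3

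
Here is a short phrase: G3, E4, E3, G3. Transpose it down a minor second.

F#3 D#4 D#3 F#3

G3 to F#3
E4 to D#4
E3 to D#3
G3 to F#3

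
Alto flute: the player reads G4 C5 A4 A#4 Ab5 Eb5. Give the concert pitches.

D4 G4 E4 E#4 Eb5 Bb4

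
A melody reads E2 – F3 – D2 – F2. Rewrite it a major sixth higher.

C#3 D4 B2 D3

E2 becomes C#3
F3 becomes D4
D2 becomes B2
F2 becomes D3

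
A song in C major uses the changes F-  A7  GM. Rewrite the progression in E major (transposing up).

C major up to E major is a major third; each chord root moves by that interval while the quality stays the same.
F-: root F up a major third → A, giving A-.
A7: root A up a major third → C#, giving C#7.
GM: root G up a major third → B, giving BM.

A- C#7 BM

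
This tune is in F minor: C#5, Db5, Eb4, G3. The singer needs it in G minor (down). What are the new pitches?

From F down to G is a minor seventh; apply that to each pitch.
C#5 becomes D#4
Db5 becomes Eb4
Eb4 becomes F3
G3 becomes A2

D#4 Eb4 F3 A2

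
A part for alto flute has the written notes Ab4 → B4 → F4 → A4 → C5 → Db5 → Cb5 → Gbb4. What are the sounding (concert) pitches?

Eb4 F#4 C4 E4 G4 Ab4 Gb4 Dbb4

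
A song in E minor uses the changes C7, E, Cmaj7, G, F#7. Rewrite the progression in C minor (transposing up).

Ab7 C Abmaj7 Eb D7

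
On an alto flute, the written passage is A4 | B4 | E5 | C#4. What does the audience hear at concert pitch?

Written C4 on the alto flute sounds as G3, a perfect fourth lower; apply that shift to every note.
A4 becomes E4
B4 becomes F#4
E5 becomes B4
C#4 becomes G#3

E4 F#4 B4 G#3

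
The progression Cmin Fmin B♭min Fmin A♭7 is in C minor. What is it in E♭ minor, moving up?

Ebmin Abmin Dbmin Abmin Cb7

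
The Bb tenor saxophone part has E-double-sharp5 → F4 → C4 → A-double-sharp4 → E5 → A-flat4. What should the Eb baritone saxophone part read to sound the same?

B##5 C5 G4 E##5 B5 Eb5

First find concert pitch: the Bb tenor saxophone sounds a major ninth below written, so E-double-sharp5 F4 C4 A-double-sharp4 E5 A-flat4 sounds D##4 Eb3 Bb2 G##3 D4 Gb3.
Then write for Eb baritone saxophone: it sounds a major thirteenth below written, so the part must be a major thirteenth above concert.
D##4 → B##5
Eb3 → C5
Bb2 → G4
G##3 → E##5
D4 → B5
Gb3 → Eb5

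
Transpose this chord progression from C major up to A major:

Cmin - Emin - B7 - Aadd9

C major up to A major is a major sixth; each chord root moves by that interval while the quality stays the same.
Cmin: root C up a major sixth → A, giving Amin.
Emin: root E up a major sixth → C#, giving C#min.
B7: root B up a major sixth → G#, giving G#7.
Aadd9: root A up a major sixth → F#, giving F#add9.

Amin C#min G#7 F#add9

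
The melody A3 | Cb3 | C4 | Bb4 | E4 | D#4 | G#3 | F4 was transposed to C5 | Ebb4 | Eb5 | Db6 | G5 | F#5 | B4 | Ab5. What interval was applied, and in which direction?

From A3 to C5 is 10 letter names — a tenth of some quality.
A3 to C5 is 15 semitones, which makes it a minor tenth; the second version is higher, so the direction is up.
Checking another pair — F4 → Ab5 — gives the same interval.

up a minor tenth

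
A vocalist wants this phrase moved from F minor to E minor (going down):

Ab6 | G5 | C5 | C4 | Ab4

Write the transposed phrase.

From F down to E is a minor second; apply that to each pitch.
Ab6 to G6
G5 to F#5
C5 to B4
C4 to B3
Ab4 to G4

G6 F#5 B4 B3 G4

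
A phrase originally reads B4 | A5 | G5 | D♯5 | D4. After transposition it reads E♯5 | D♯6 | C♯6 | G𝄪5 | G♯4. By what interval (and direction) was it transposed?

up an augmented fourth

From B4 to E#5 is 4 letter names — a fourth of some quality.
B4 to E#5 is 6 semitones, which makes it an augmented fourth; the second version is higher, so the direction is up.
Checking another pair — D4 → G#4 — gives the same interval.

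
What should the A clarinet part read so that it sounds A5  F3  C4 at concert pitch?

The A clarinet sounds a minor third below written, so the written part must be a minor third above concert — transpose each note up.
A5 -> C6
F3 -> Ab3
C4 -> Eb4

C6 Ab3 Eb4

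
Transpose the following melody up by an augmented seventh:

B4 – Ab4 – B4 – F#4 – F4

B4: a seventh up reaches A, and 12 semitones makes it A##5.
Ab4 up an augmented seventh is G#5.
B4: a seventh up reaches A, and 12 semitones makes it A##5.
An augmented seventh up from F#4 gives E##5.
F4 up an augmented seventh is E#5.

A##5 G#5 A##5 E##5 E#5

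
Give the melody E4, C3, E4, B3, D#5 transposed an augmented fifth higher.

B#4 G#3 B#4 F##4 A##5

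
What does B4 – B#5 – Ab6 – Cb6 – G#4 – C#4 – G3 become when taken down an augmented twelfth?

Eb3 E4 Dbb5 Fbb4 C3 F2 Cb2

B4 down an augmented twelfth is Eb3.
B#5: a twelfth down reaches E, and 20 semitones makes it E4.
Ab6 down an augmented twelfth is Dbb5.
Cb6: a twelfth down reaches F, and 20 semitones makes it Fbb4.
An augmented twelfth down from G#4 gives C3.
An augmented twelfth down from C#4 gives F2.
G3: a twelfth down reaches C, and 20 semitones makes it Cb2.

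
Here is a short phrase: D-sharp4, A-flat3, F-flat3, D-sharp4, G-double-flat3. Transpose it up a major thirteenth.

A major thirteenth up from D#4 gives B#5.
Ab3: a thirteenth up reaches F, and 21 semitones makes it F5.
A major thirteenth up from Fb3 gives Db5.
A major thirteenth up from D#4 gives B#5.
Gbb3: a thirteenth up reaches E, and 21 semitones makes it Ebb5.

B#5 F5 Db5 B#5 Ebb5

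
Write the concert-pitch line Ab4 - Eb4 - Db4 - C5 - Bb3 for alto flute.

Db5 Ab4 Gb4 F5 Eb4

Written C4 sounds as G3 on the alto flute, so concert pitches are written a perfect fourth up.
Ab4 gives Db5
Eb4 gives Ab4
Db4 gives Gb4
C5 gives F5
Bb3 gives Eb4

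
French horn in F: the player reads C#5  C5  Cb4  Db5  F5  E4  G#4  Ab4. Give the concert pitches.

F#4 F4 Fb3 Gb4 Bb4 A3 C#4 Db4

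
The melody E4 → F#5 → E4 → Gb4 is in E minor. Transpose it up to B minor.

From E up to B is a perfect fifth; apply that to each pitch.
E4 becomes B4
F#5 becomes C#6
E4 becomes B4
Gb4 becomes Db5

B4 C#6 B4 Db5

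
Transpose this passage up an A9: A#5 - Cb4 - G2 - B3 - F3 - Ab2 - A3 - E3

A#5 up an augmented ninth is B##6.
An augmented ninth up from Cb4 gives D5.
An augmented ninth up from G2 gives A#3.
An augmented ninth up from B3 gives C##5.
F3: a ninth up reaches G, and 15 semitones makes it G#4.
An augmented ninth up from Ab2 gives B3.
A3: a ninth up reaches B, and 15 semitones makes it B#4.
E3: a ninth up reaches F, and 15 semitones makes it F##4.

B##6 D5 A#3 C##5 G#4 B3 B#4 F##4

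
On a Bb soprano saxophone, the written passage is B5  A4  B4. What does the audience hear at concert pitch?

The Bb soprano saxophone sounds a major second below written, so transpose each written note down a major second.
B5 becomes A5
A4 becomes G4
B4 becomes A4

A5 G4 A4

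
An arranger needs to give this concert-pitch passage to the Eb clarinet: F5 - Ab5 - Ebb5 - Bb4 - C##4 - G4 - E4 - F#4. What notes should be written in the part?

D5 F5 Cb5 G4 A##3 E4 C#4 D#4

Written C4 sounds as Eb4 on the Eb clarinet, so concert pitches are written a minor third down.
F5 to D5
Ab5 to F5
Ebb5 to Cb5
Bb4 to G4
C##4 to A##3
G4 to E4
E4 to C#4
F#4 to D#4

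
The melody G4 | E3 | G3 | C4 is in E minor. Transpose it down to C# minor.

E4 C#3 E3 A3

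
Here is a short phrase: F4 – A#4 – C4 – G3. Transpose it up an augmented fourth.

F4 up an augmented fourth is B4.
A#4: a fourth up reaches D, and 6 semitones makes it D##5.
C4 up an augmented fourth is F#4.
G3 up an augmented fourth is C#4.

B4 D##5 F#4 C#4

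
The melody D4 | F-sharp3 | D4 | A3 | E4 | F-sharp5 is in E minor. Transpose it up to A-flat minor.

E minor to A-flat minor up is a diminished fourth, so every note moves up by that interval.
D4 to Gb4
F#3 to Bb3
D4 to Gb4
A3 to Db4
E4 to Ab4
F#5 to Bb5

Gb4 Bb3 Gb4 Db4 Ab4 Bb5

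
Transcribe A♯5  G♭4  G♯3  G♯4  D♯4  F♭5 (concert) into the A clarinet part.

C#6 Bbb4 B3 B4 F#4 Abb5

The A clarinet sounds a minor third below written, so the written part must be a minor third above concert — transpose each note up.
A#5 gives C#6
Gb4 gives Bbb4
G#3 gives B3
G#4 gives B4
D#4 gives F#4
Fb5 gives Abb5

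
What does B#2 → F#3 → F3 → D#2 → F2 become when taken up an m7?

A#3 E4 Eb4 C#3 Eb3

B#2: a seventh up reaches A, and 10 semitones makes it A#3.
A minor seventh up from F#3 gives E4.
A minor seventh up from F3 gives Eb4.
A minor seventh up from D#2 gives C#3.
F2 up a minor seventh is Eb3.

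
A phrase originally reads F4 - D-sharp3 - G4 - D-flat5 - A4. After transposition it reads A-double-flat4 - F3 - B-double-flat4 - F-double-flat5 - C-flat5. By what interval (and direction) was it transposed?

Take the first pair: F4 → Abb4. F to A spans 3 letter names, so the interval is some kind of third.
F4 to Abb4 is 2 semitones, which makes it a diminished third; the second version is higher, so the direction is up.
Checking another pair — A4 → Cb5 — gives the same interval.

up a diminished third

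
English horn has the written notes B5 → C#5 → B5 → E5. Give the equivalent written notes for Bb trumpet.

First find concert pitch: the English horn sounds a perfect fifth below written, so B5 C#5 B5 E5 sounds E5 F#4 E5 A4.
Then write for Bb trumpet: it sounds a major second below written, so the part must be a major second above concert.
E5 → F#5
F#4 → G#4
E5 → F#5
A4 → B4

F#5 G#4 F#5 B4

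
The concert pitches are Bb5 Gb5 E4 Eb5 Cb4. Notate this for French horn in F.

F6 Db6 B4 Bb5 Gb4

Written C4 sounds as F3 on the French horn in F, so concert pitches are written a perfect fifth up.
Bb5 → F6
Gb5 → Db6
E4 → B4
Eb5 → Bb5
Cb4 → Gb4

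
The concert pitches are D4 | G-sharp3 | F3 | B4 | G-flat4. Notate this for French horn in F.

The French horn in F sounds a perfect fifth below written, so the written part must be a perfect fifth above concert — transpose each note up.
D4 gives A4
G#3 gives D#4
F3 gives C4
B4 gives F#5
Gb4 gives Db5

A4 D#4 C4 F#5 Db5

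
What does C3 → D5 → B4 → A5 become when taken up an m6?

Ab3 Bb5 G5 F6

C3 to Ab3
D5 to Bb5
B4 to G5
A5 to F6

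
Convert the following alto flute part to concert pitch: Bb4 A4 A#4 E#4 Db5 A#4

F4 E4 E#4 B#3 Ab4 E#4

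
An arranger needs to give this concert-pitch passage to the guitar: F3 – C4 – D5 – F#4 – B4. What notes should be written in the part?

F4 C5 D6 F#5 B5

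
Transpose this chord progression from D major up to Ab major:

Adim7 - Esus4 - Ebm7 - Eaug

D major up to Ab major is a diminished fifth; each chord root moves by that interval while the quality stays the same.
Adim7: root A up a diminished fifth → Eb, giving Ebdim7.
Esus4: root E up a diminished fifth → Bb, giving Bbsus4.
Ebm7: root Eb up a diminished fifth → Bbb, giving Bbbm7.
Eaug: root E up a diminished fifth → Bb, giving Bbaug.

Ebdim7 Bbsus4 Bbbm7 Bbaug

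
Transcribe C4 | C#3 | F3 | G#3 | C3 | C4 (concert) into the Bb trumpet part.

D4 D#3 G3 A#3 D3 D4

Written C4 sounds as Bb3 on the Bb trumpet, so concert pitches are written a major second up.
C4 gives D4
C#3 gives D#3
F3 gives G3
G#3 gives A#3
C3 gives D3
C4 gives D4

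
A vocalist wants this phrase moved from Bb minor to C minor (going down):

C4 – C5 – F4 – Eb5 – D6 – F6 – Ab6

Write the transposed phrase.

Bb minor to C minor down is a minor seventh, so every note moves down by that interval.
C4 -> D3
C5 -> D4
F4 -> G3
Eb5 -> F4
D6 -> E5
F6 -> G5
Ab6 -> Bb5

D3 D4 G3 F4 E5 G5 Bb5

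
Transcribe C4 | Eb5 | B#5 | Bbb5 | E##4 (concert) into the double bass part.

The double bass sounds a perfect octave below written, so the written part must be a perfect octave above concert — transpose each note up.
C4 to C5
Eb5 to Eb6
B#5 to B#6
Bbb5 to Bbb6
E##4 to E##5

C5 Eb6 B#6 Bbb6 E##5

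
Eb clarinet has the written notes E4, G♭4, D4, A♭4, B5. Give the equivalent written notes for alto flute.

C5 Ebb5 Bb4 Fb5 G6

First find concert pitch: the Eb clarinet sounds a minor third above written, so E4 G♭4 D4 A♭4 B5 sounds G4 Bbb4 F4 Cb5 D6.
Then write for alto flute: it sounds a perfect fourth below written, so the part must be a perfect fourth above concert.
G4 → C5
Bbb4 → Ebb5
F4 → Bb4
Cb5 → Fb5
D6 → G6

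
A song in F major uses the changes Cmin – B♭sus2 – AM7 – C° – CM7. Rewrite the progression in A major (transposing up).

Emin Dsus2 C#M7 E° EM7

F major up to A major is a major third; each chord root moves by that interval while the quality stays the same.
Cmin: root C up a major third → E, giving Emin.
B♭sus2: root B♭ up a major third → D, giving Dsus2.
AM7: root A up a major third → C#, giving C#M7.
C°: root C up a major third → E, giving E°.
CM7: root C up a major third → E, giving EM7.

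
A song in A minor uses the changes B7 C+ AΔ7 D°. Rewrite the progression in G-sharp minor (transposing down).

A#7 B+ G#Δ7 C#°

A minor down to G-sharp minor is a minor second; each chord root moves by that interval while the quality stays the same.
B7: root B down a minor second → A#, giving A#7.
C+: root C down a minor second → B, giving B+.
AΔ7: root A down a minor second → G#, giving G#Δ7.
D°: root D down a minor second → C#, giving C#°.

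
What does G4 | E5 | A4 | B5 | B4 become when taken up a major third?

G4 gives B4
E5 gives G#5
A4 gives C#5
B5 gives D#6
B4 gives D#5

B4 G#5 C#5 D#6 D#5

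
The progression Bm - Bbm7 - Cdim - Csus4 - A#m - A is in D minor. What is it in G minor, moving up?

Em Ebm7 Fdim Fsus4 D#m D

D minor up to G minor is a perfect fourth; each chord root moves by that interval while the quality stays the same.
Bm: root B up a perfect fourth → E, giving Em.
Bbm7: root Bb up a perfect fourth → Eb, giving Ebm7.
Cdim: root C up a perfect fourth → F, giving Fdim.
Csus4: root C up a perfect fourth → F, giving Fsus4.
A#m: root A# up a perfect fourth → D#, giving D#m.
A: root A up a perfect fourth → D, giving D.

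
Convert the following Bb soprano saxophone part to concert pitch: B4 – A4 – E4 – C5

The Bb soprano saxophone sounds a major second below written, so transpose each written note down a major second.
B4 to A4
A4 to G4
E4 to D4
C5 to Bb4

A4 G4 D4 Bb4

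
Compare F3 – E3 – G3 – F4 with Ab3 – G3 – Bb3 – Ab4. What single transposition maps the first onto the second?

up a minor third

Take the first pair: F3 → Ab3. F to A spans 3 letter names, so the interval is some kind of third.
F3 to Ab3 is 3 semitones, which makes it a minor third; the second version is higher, so the direction is up.
Checking another pair — F4 → Ab4 — gives the same interval.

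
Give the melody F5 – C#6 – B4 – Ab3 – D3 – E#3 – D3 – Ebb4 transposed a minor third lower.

D5 A#5 G#4 F3 B2 C##3 B2 Cb4

F5 down a minor third is D5.
A minor third down from C#6 gives A#5.
A minor third down from B4 gives G#4.
A minor third down from Ab3 gives F3.
A minor third down from D3 gives B2.
E#3 down a minor third is C##3.
D3 down a minor third is B2.
Ebb4: a third down reaches C, and 3 semitones makes it Cb4.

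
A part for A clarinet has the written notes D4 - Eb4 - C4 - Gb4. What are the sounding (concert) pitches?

Written C4 on the A clarinet sounds as A3, a minor third lower; apply that shift to every note.
D4 -> B3
Eb4 -> C4
C4 -> A3
Gb4 -> Eb4

B3 C4 A3 Eb4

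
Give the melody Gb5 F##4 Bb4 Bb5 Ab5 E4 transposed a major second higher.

Ab5 G##4 C5 C6 Bb5 F#4

A major second up from Gb5 gives Ab5.
F##4: a second up reaches G, and 2 semitones makes it G##4.
Bb4: a second up reaches C, and 2 semitones makes it C5.
Bb5: a second up reaches C, and 2 semitones makes it C6.
Ab5: a second up reaches B, and 2 semitones makes it Bb5.
E4: a second up reaches F, and 2 semitones makes it F#4.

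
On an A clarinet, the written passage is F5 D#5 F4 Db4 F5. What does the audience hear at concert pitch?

Written C4 on the A clarinet sounds as A3, a minor third lower; apply that shift to every note.
F5 becomes D5
D#5 becomes B#4
F4 becomes D4
Db4 becomes Bb3
F5 becomes D5

D5 B#4 D4 Bb3 D5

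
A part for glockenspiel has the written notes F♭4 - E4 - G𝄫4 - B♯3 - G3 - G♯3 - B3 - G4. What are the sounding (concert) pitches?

Fb6 E6 Gbb6 B#5 G5 G#5 B5 G6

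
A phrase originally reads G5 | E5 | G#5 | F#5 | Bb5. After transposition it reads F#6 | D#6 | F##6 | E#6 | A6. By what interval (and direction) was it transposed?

up a major seventh

Take the first pair: G5 → F#6. G to F spans 7 letter names, so the interval is some kind of seventh.
G5 to F#6 is 11 semitones, which makes it a major seventh; the second version is higher, so the direction is up.
Checking another pair — Bb5 → A6 — gives the same interval.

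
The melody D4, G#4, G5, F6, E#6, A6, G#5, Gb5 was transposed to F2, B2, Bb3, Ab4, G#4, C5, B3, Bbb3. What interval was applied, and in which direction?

down a major thirteenth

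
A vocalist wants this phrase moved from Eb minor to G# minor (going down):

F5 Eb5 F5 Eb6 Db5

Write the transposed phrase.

A#4 G#4 A#4 G#5 F#4

Eb minor to G# minor down is a diminished sixth, so every note moves down by that interval.
F5 to A#4
Eb5 to G#4
F5 to A#4
Eb6 to G#5
Db5 to F#4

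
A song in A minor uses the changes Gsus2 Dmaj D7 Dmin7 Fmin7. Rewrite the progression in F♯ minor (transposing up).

A minor up to F♯ minor is a major sixth; each chord root moves by that interval while the quality stays the same.
Gsus2: root G up a major sixth → E, giving Esus2.
Dmaj: root D up a major sixth → B, giving Bmaj.
D7: root D up a major sixth → B, giving B7.
Dmin7: root D up a major sixth → B, giving Bmin7.
Fmin7: root F up a major sixth → D, giving Dmin7.

Esus2 Bmaj B7 Bmin7 Dmin7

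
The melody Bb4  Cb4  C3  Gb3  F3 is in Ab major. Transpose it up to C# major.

Ab major to C# major up is an augmented third, so every note moves up by that interval.
Bb4 to D#5
Cb4 to E4
C3 to E#3
Gb3 to B3
F3 to A#3

D#5 E4 E#3 B3 A#3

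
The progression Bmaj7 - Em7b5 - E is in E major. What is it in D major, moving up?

Amaj7 Dm7b5 D

E major up to D major is a minor seventh; each chord root moves by that interval while the quality stays the same.
Bmaj7: root B up a minor seventh → A, giving Amaj7.
Em7b5: root E up a minor seventh → D, giving Dm7b5.
E: root E up a minor seventh → D, giving D.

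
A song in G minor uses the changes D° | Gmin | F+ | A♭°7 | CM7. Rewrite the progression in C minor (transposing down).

G minor down to C minor is a perfect fifth; each chord root moves by that interval while the quality stays the same.
D°: root D down a perfect fifth → G, giving G°.
Gmin: root G down a perfect fifth → C, giving Cmin.
F+: root F down a perfect fifth → Bb, giving Bb+.
A♭°7: root A♭ down a perfect fifth → Db, giving Db°7.
CM7: root C down a perfect fifth → F, giving FM7.

G° Cmin Bb+ Db°7 FM7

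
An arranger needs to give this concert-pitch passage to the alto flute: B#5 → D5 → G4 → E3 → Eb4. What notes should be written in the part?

E#6 G5 C5 A3 Ab4

Written C4 sounds as G3 on the alto flute, so concert pitches are written a perfect fourth up.
B#5 becomes E#6
D5 becomes G5
G4 becomes C5
E3 becomes A3
Eb4 becomes Ab4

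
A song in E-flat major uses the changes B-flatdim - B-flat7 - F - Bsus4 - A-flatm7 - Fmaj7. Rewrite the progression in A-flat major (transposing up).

E-flat major up to A-flat major is a perfect fourth; each chord root moves by that interval while the quality stays the same.
B-flatdim: root B-flat up a perfect fourth → Eb, giving Ebdim.
B-flat7: root B-flat up a perfect fourth → Eb, giving Eb7.
F: root F up a perfect fourth → Bb, giving Bb.
Bsus4: root B up a perfect fourth → E, giving Esus4.
A-flatm7: root A-flat up a perfect fourth → Db, giving Dbm7.
Fmaj7: root F up a perfect fourth → Bb, giving Bbmaj7.

Ebdim Eb7 Bb Esus4 Dbm7 Bbmaj7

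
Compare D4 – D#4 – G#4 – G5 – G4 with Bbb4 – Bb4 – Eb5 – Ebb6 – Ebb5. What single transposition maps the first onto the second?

up a diminished sixth

From D4 to Bbb4 is 6 letter names — a sixth of some quality.
D4 to Bbb4 is 7 semitones, which makes it a diminished sixth; the second version is higher, so the direction is up.
Checking another pair — G4 → Ebb5 — gives the same interval.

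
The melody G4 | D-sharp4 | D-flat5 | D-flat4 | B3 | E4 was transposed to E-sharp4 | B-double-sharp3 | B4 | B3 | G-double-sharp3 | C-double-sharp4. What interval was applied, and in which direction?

down a diminished third

From G4 to E#4 is 3 letter names — a third of some quality.
E#4 to G4 is 2 semitones, which makes it a diminished third; the second version is lower, so the direction is down.
Checking another pair — E4 → C##4 — gives the same interval.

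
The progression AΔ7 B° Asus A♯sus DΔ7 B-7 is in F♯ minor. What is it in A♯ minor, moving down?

C#Δ7 D#° C#sus C##sus F#Δ7 D#-7

F♯ minor down to A♯ minor is a minor sixth; each chord root moves by that interval while the quality stays the same.
AΔ7: root A down a minor sixth → C#, giving C#Δ7.
B°: root B down a minor sixth → D#, giving D#°.
Asus: root A down a minor sixth → C#, giving C#sus.
A♯sus: root A♯ down a minor sixth → C##, giving C##sus.
DΔ7: root D down a minor sixth → F#, giving F#Δ7.
B-7: root B down a minor sixth → D#, giving D#-7.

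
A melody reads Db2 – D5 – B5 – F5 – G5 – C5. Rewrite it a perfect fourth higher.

Db2 → Gb2
D5 → G5
B5 → E6
F5 → Bb5
G5 → C6
C5 → F5

Gb2 G5 E6 Bb5 C6 F5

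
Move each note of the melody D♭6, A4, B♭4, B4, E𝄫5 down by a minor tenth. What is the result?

Bb4 F#3 G3 G#3 Cb4

Db6 becomes Bb4
A4 becomes F#3
Bb4 becomes G3
B4 becomes G#3
Ebb5 becomes Cb4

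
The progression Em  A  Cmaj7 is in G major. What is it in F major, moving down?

Dm G Bbmaj7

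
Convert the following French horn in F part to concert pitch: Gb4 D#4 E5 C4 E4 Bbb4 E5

Cb4 G#3 A4 F3 A3 Ebb4 A4

The French horn in F sounds a perfect fifth below written, so transpose each written note down a perfect fifth.
Gb4 to Cb4
D#4 to G#3
E5 to A4
C4 to F3
E4 to A3
Bbb4 to Ebb4
E5 to A4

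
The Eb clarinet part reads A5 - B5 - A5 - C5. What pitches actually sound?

C6 D6 C6 Eb5

The Eb clarinet sounds a minor third above written, so transpose each written note up a minor third.
A5 → C6
B5 → D6
A5 → C6
C5 → Eb5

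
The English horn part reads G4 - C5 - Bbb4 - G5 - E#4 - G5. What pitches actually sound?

C4 F4 Ebb4 C5 A#3 C5

Written C4 on the English horn sounds as F3, a perfect fifth lower; apply that shift to every note.
G4 to C4
C5 to F4
Bbb4 to Ebb4
G5 to C5
E#4 to A#3
G5 to C5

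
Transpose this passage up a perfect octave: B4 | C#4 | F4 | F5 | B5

B4: an octave up reaches B, and 12 semitones makes it B5.
C#4: an octave up reaches C, and 12 semitones makes it C#5.
F4: an octave up reaches F, and 12 semitones makes it F5.
F5: an octave up reaches F, and 12 semitones makes it F6.
B5 up a perfect octave is B6.

B5 C#5 F5 F6 B6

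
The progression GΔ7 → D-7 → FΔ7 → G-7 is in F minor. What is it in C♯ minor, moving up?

D#Δ7 A#-7 C#Δ7 D#-7

F minor up to C♯ minor is an augmented fifth; each chord root moves by that interval while the quality stays the same.
GΔ7: root G up an augmented fifth → D#, giving D#Δ7.
D-7: root D up an augmented fifth → A#, giving A#-7.
FΔ7: root F up an augmented fifth → C#, giving C#Δ7.
G-7: root G up an augmented fifth → D#, giving D#-7.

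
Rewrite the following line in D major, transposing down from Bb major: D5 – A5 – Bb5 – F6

F#4 C#5 D5 A5

From Bb down to D is a minor sixth; apply that to each pitch.
D5 → F#4
A5 → C#5
Bb5 → D5
F6 → A5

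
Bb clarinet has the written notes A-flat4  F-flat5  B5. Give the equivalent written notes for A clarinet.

Bbb4 Gbb5 C6

First find concert pitch: the Bb clarinet sounds a major second below written, so A-flat4 F-flat5 B5 sounds Gb4 Ebb5 A5.
Then write for A clarinet: it sounds a minor third below written, so the part must be a minor third above concert.
Gb4 → Bbb4
Ebb5 → Gbb5
A5 → C6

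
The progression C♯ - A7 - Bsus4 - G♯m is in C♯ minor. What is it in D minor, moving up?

D Bb7 Csus4 Am

C♯ minor up to D minor is a minor second; each chord root moves by that interval while the quality stays the same.
C♯: root C♯ up a minor second → D, giving D.
A7: root A up a minor second → Bb, giving Bb7.
Bsus4: root B up a minor second → C, giving Csus4.
G♯m: root G♯ up a minor second → A, giving Am.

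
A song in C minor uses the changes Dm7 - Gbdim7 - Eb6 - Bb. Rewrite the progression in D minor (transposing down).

C minor down to D minor is a minor seventh; each chord root moves by that interval while the quality stays the same.
Dm7: root D down a minor seventh → E, giving Em7.
Gbdim7: root Gb down a minor seventh → Ab, giving Abdim7.
Eb6: root Eb down a minor seventh → F, giving F6.
Bb: root Bb down a minor seventh → C, giving C.

Em7 Abdim7 F6 C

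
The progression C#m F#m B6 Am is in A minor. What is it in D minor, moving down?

F#m Bm E6 Dm

A minor down to D minor is a perfect fifth; each chord root moves by that interval while the quality stays the same.
C#m: root C# down a perfect fifth → F#, giving F#m.
F#m: root F# down a perfect fifth → B, giving Bm.
B6: root B down a perfect fifth → E, giving E6.
Am: root A down a perfect fifth → D, giving Dm.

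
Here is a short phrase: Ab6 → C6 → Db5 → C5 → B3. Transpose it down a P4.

Eb6 G5 Ab4 G4 F#3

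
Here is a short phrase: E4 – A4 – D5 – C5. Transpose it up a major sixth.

E4 → C#5
A4 → F#5
D5 → B5
C5 → A5

C#5 F#5 B5 A5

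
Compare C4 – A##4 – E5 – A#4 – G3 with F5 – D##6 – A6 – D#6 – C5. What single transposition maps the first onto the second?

Take the first pair: C4 → F5. C to F spans 11 letter names, so the interval is some kind of eleventh.
C4 to F5 is 17 semitones, which makes it a perfect eleventh; the second version is higher, so the direction is up.
Checking another pair — G3 → C5 — gives the same interval.

up a perfect eleventh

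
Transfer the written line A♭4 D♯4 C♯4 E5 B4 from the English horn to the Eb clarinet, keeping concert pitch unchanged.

First find concert pitch: the English horn sounds a perfect fifth below written, so A♭4 D♯4 C♯4 E5 B4 sounds Db4 G#3 F#3 A4 E4.
Then write for Eb clarinet: it sounds a minor third above written, so the part must be a minor third below concert.
Db4 → Bb3
G#3 → E#3
F#3 → D#3
A4 → F#4
E4 → C#4

Bb3 E#3 D#3 F#4 C#4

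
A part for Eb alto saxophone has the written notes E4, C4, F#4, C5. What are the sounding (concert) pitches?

G3 Eb3 A3 Eb4

Written C4 on the Eb alto saxophone sounds as Eb3, a major sixth lower; apply that shift to every note.
E4 -> G3
C4 -> Eb3
F#4 -> A3
C5 -> Eb4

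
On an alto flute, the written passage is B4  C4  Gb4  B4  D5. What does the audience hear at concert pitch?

F#4 G3 Db4 F#4 A4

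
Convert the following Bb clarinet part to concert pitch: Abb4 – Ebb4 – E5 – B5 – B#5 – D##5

Gbb4 Dbb4 D5 A5 A#5 C##5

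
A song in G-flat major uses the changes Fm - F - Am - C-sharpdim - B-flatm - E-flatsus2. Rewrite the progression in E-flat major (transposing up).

Dm D F#m A#dim Gm Csus2

G-flat major up to E-flat major is a major sixth; each chord root moves by that interval while the quality stays the same.
Fm: root F up a major sixth → D, giving Dm.
F: root F up a major sixth → D, giving D.
Am: root A up a major sixth → F#, giving F#m.
C-sharpdim: root C-sharp up a major sixth → A#, giving A#dim.
B-flatm: root B-flat up a major sixth → G, giving Gm.
E-flatsus2: root E-flat up a major sixth → C, giving Csus2.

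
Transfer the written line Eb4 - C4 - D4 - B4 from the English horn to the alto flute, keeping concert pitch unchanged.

First find concert pitch: the English horn sounds a perfect fifth below written, so Eb4 C4 D4 B4 sounds Ab3 F3 G3 E4.
Then write for alto flute: it sounds a perfect fourth below written, so the part must be a perfect fourth above concert.
Ab3 → Db4
F3 → Bb3
G3 → C4
E4 → A4

Db4 Bb3 C4 A4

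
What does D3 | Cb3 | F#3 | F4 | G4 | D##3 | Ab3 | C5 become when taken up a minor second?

D3: a second up reaches E, and 1 semitone makes it Eb3.
A minor second up from Cb3 gives Dbb3.
A minor second up from F#3 gives G3.
A minor second up from F4 gives Gb4.
G4 up a minor second is Ab4.
D##3 up a minor second is E#3.
Ab3 up a minor second is Bbb3.
C5: a second up reaches D, and 1 semitone makes it Db5.

Eb3 Dbb3 G3 Gb4 Ab4 E#3 Bbb3 Db5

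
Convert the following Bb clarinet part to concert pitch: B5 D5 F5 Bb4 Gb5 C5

A5 C5 Eb5 Ab4 Fb5 Bb4

Written C4 on the Bb clarinet sounds as Bb3, a major second lower; apply that shift to every note.
B5 becomes A5
D5 becomes C5
F5 becomes Eb5
Bb4 becomes Ab4
Gb5 becomes Fb5
C5 becomes Bb4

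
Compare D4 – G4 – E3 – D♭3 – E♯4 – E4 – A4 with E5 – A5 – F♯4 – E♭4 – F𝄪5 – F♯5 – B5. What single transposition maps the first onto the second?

Take the first pair: D4 → E5. D to E spans 9 letter names, so the interval is some kind of ninth.
D4 to E5 is 14 semitones, which makes it a major ninth; the second version is higher, so the direction is up.
Checking another pair — A4 → B5 — gives the same interval.

up a major ninth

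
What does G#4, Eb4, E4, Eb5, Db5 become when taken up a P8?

G#4 becomes G#5
Eb4 becomes Eb5
E4 becomes E5
Eb5 becomes Eb6
Db5 becomes Db6

G#5 Eb5 E5 Eb6 Db6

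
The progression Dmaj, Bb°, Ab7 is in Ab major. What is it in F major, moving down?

Bmaj G° F7

Ab major down to F major is a minor third; each chord root moves by that interval while the quality stays the same.
Dmaj: root D down a minor third → B, giving Bmaj.
Bb°: root Bb down a minor third → G, giving G°.
Ab7: root Ab down a minor third → F, giving F7.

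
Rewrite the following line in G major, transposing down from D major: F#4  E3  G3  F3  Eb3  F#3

B3 A2 C3 Bb2 Ab2 B2

From D down to G is a perfect fifth; apply that to each pitch.
F#4 becomes B3
E3 becomes A2
G3 becomes C3
F3 becomes Bb2
Eb3 becomes Ab2
F#3 becomes B2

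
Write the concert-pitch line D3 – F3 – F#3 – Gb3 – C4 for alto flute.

G3 Bb3 B3 Cb4 F4

Written C4 sounds as G3 on the alto flute, so concert pitches are written a perfect fourth up.
D3 → G3
F3 → Bb3
F#3 → B3
Gb3 → Cb4
C4 → F4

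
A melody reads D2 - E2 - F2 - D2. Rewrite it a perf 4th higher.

G2 A2 Bb2 G2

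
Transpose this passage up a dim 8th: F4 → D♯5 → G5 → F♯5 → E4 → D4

Fb5 D6 Gb6 F6 Eb5 Db5

F4: an octave up reaches F, and 11 semitones makes it Fb5.
D#5: an octave up reaches D, and 11 semitones makes it D6.
G5 up a diminished octave is Gb6.
F#5 up a diminished octave is F6.
E4 up a diminished octave is Eb5.
A diminished octave up from D4 gives Db5.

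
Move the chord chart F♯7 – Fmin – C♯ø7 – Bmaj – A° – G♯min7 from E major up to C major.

D7 Dbmin Aø7 Gmaj F° Emin7

E major up to C major is a minor sixth; each chord root moves by that interval while the quality stays the same.
F♯7: root F♯ up a minor sixth → D, giving D7.
Fmin: root F up a minor sixth → Db, giving Dbmin.
C♯ø7: root C♯ up a minor sixth → A, giving Aø7.
Bmaj: root B up a minor sixth → G, giving Gmaj.
A°: root A up a minor sixth → F, giving F°.
G♯min7: root G♯ up a minor sixth → E, giving Emin7.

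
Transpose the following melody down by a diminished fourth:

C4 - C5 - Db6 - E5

C4 -> G#3
C5 -> G#4
Db6 -> A5
E5 -> B#4

G#3 G#4 A5 B#4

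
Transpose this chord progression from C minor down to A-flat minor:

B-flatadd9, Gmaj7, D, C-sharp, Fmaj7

C minor down to A-flat minor is a major third; each chord root moves by that interval while the quality stays the same.
B-flatadd9: root B-flat down a major third → Gb, giving Gbadd9.
Gmaj7: root G down a major third → Eb, giving Ebmaj7.
D: root D down a major third → Bb, giving Bb.
C-sharp: root C-sharp down a major third → A, giving A.
Fmaj7: root F down a major third → Db, giving Dbmaj7.

Gbadd9 Ebmaj7 Bb A Dbmaj7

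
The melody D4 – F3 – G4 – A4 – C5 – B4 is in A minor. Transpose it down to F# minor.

A minor to F# minor down is a minor third, so every note moves down by that interval.
D4 becomes B3
F3 becomes D3
G4 becomes E4
A4 becomes F#4
C5 becomes A4
B4 becomes G#4

B3 D3 E4 F#4 A4 G#4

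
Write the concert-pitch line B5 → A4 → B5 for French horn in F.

The French horn in F sounds a perfect fifth below written, so the written part must be a perfect fifth above concert — transpose each note up.
B5 -> F#6
A4 -> E5
B5 -> F#6

F#6 E5 F#6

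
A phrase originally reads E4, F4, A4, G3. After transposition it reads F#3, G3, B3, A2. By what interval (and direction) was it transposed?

down a minor seventh

From E4 to F#3 is 7 letter names — a seventh of some quality.
F#3 to E4 is 10 semitones, which makes it a minor seventh; the second version is lower, so the direction is down.
Checking another pair — G3 → A2 — gives the same interval.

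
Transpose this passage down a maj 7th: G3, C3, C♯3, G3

A major seventh down from G3 gives Ab2.
C3: a seventh down reaches D, and 11 semitones makes it Db2.
C#3 down a major seventh is D2.
G3: a seventh down reaches A, and 11 semitones makes it Ab2.

Ab2 Db2 D2 Ab2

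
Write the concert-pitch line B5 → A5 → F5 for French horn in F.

Written C4 sounds as F3 on the French horn in F, so concert pitches are written a perfect fifth up.
B5 to F#6
A5 to E6
F5 to C6

F#6 E6 C6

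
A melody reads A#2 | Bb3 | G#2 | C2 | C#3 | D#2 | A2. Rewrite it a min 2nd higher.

B2 Cb4 A2 Db2 D3 E2 Bb2

A#2 up a minor second is B2.
Bb3 up a minor second is Cb4.
G#2: a second up reaches A, and 1 semitone makes it A2.
C2 up a minor second is Db2.
A minor second up from C#3 gives D3.
D#2 up a minor second is E2.
A2: a second up reaches B, and 1 semitone makes it Bb2.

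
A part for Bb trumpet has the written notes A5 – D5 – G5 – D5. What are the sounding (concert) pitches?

G5 C5 F5 C5

Written C4 on the Bb trumpet sounds as Bb3, a major second lower; apply that shift to every note.
A5 to G5
D5 to C5
G5 to F5
D5 to C5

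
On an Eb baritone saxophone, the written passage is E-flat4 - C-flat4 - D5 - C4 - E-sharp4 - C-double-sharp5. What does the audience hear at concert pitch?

Gb2 Ebb2 F3 Eb2 G#2 E#3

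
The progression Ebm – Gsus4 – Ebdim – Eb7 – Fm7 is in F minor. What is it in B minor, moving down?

Am C#sus4 Adim A7 Bm7

F minor down to B minor is a diminished fifth; each chord root moves by that interval while the quality stays the same.
Ebm: root Eb down a diminished fifth → A, giving Am.
Gsus4: root G down a diminished fifth → C#, giving C#sus4.
Ebdim: root Eb down a diminished fifth → A, giving Adim.
Eb7: root Eb down a diminished fifth → A, giving A7.
Fm7: root F down a diminished fifth → B, giving Bm7.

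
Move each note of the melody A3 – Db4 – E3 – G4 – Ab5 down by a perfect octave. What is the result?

A3 -> A2
Db4 -> Db3
E3 -> E2
G4 -> G3
Ab5 -> Ab4

A2 Db3 E2 G3 Ab4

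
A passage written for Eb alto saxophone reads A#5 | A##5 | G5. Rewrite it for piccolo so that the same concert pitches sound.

First find concert pitch: the Eb alto saxophone sounds a major sixth below written, so A#5 A##5 G5 sounds C#5 C##5 Bb4.
Then write for piccolo: it sounds a perfect octave above written, so the part must be a perfect octave below concert.
C#5 → C#4
C##5 → C##4
Bb4 → Bb3

C#4 C##4 Bb3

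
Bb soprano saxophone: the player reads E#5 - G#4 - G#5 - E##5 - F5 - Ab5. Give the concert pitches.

D#5 F#4 F#5 D##5 Eb5 Gb5

Written C4 on the Bb soprano saxophone sounds as Bb3, a major second lower; apply that shift to every note.
E#5 becomes D#5
G#4 becomes F#4
G#5 becomes F#5
E##5 becomes D##5
F5 becomes Eb5
Ab5 becomes Gb5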